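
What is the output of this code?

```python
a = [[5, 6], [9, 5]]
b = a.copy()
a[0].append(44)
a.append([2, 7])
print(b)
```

Key concept: shallow copy with nested lists.
Step by step:
`a = [[5, 6], [9, 5]]` → a = [[5, 6], [9, 5]]
`b = a.copy()` → b = [[5, 6], [9, 5]]
`a[0].append(44)` → a = [[5, 6, 44], [9, 5]]; b = [[5, 6, 44], [9, 5]]
`a.append([2, 7])` → a = [[5, 6, 44], [9, 5], [2, 7]]
`print(b)` → prints [[5, 6, 44], [9, 5]]

Answer: [[5, 6, 44], [9, 5]]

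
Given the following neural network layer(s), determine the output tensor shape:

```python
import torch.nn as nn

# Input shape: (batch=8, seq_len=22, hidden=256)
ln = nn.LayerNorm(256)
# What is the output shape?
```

Input: (8, 22, 256) -> Output: (8, 22, 256)

Answer: (8, 22, 256)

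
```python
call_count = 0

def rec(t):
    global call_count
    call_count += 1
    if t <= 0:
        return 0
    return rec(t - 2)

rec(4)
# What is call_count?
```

Linear recursion stepping by 2: 3 calls from t=4 down to ≤0.

Answer: 3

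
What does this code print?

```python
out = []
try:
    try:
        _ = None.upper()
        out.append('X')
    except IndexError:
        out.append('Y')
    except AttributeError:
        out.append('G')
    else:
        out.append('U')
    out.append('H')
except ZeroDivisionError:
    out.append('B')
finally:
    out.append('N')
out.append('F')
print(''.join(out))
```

Execution trace: 'G' (inner except AttributeError) → 'H' (try body, no exception) → 'N' (finally) → 'F' (after the try/except). Output: GHNF

Answer: GHNF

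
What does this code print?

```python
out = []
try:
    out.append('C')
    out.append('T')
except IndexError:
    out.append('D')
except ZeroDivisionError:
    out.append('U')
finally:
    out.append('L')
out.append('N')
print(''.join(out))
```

Execution trace: 'C' (try body) → 'T' (try body, no exception) → 'L' (finally) → 'N' (after the try/except). Output: CTLN

Answer: CTLN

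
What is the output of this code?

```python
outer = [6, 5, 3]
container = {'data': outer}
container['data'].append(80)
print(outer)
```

Key concept: dict holds reference to list.
Step by step:
`outer = [6, 5, 3]` → outer = [6, 5, 3]
`container = {'data': outer}` → container = {'data': [6, 5, 3]}
`container['data'].append(80)` → outer = [6, 5, 3, 80]; container = {'data': [6, 5, 3, 80]}
`print(outer)` → prints [6, 5, 3, 80]

Answer: [6, 5, 3, 80]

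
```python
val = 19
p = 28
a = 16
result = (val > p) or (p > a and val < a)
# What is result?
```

Trace:
`val = 19` → val = 19
`p = 28` → p = 28
`a = 16` → a = 16
`result = (val > p) or (p > a and val < a)` → result = False
So result = False

Answer: False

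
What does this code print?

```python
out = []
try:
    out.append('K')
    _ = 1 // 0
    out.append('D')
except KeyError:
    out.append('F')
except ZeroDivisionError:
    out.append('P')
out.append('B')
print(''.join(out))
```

Execution trace: 'K' (try body) → 'P' (except ZeroDivisionError) → 'B' (after the try/except). Output: KPB

Answer: KPB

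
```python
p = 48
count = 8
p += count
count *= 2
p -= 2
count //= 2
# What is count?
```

Trace:
`p = 48` → p = 48
`count = 8` → count = 8
`p += count` → p = 56
`count *= 2` → count = 16
`p -= 2` → p = 54
`count //= 2` → count = 8
So count = 8

Answer: 8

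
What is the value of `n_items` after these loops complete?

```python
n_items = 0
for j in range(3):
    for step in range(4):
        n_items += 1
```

3 * 4 = 12
`n_items` takes the values: 0 → 1 → 2 → 3 → 4 → 5 → 6 → 7 → 8 → 9 → 10 → 11 → 12

Answer: 12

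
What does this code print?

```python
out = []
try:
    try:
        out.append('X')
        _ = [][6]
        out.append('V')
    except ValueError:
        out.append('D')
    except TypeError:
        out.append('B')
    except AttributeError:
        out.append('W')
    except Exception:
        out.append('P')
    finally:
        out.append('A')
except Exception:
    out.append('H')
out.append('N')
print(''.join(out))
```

Execution trace: 'X' (inner try body) → 'P' (inner except Exception) → 'A' (inner finally) → 'N' (after the try/except). Output: XPAN

Answer: XPAN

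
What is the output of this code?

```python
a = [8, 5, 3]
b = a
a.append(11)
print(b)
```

Key concept: basic list aliasing.
Step by step:
`a = [8, 5, 3]` → a = [8, 5, 3]
`b = a` → b = [8, 5, 3] (same object as a)
`a.append(11)` → a = [8, 5, 3, 11] (same object as b); b = [8, 5, 3, 11] (same object as a)
`print(b)` → prints [8, 5, 3, 11]

Answer: [8, 5, 3, 11]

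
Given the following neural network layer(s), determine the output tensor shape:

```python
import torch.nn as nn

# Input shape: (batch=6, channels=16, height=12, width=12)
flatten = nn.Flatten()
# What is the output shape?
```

Input: (6, 16, 12, 12) -> Output: (6, 2304)

Answer: (6, 2304)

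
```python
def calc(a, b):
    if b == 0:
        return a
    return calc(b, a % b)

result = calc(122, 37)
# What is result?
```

calc(122, 37) -> calc(37, 11) -> calc(11, 4) -> calc(4, 3) -> calc(3, 1) -> calc(1, 0) -> 1

Answer: 1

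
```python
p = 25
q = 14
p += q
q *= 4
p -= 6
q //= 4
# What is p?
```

Trace:
`p = 25` → p = 25
`q = 14` → q = 14
`p += q` → p = 39
`q *= 4` → q = 56
`p -= 6` → p = 33
`q //= 4` → q = 14
So p = 33

Answer: 33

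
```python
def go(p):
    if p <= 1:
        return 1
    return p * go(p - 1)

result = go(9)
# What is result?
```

go(9) = 9 * 8 * 7 * 6 * 5 * 4 * 3 * 2 * 1 = 362880

Answer: 362880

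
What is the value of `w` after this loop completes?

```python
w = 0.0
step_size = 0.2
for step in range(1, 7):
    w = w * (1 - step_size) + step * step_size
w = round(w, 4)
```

Moving average with lr=0.2
`w` takes the values: 0.0 → 0.2 → 0.56 → 1.048 → 1.6384 → 2.31072 → 3.048576 → 3.0486

Answer: 3.0486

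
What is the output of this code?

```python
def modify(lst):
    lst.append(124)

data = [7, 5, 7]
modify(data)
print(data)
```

Key concept: function modifies passed list.
Step by step:
`data = [7, 5, 7]` → data = [7, 5, 7]
`modify(data)` → data = [7, 5, 7, 124]
`print(data)` → prints [7, 5, 7, 124]

Answer: [7, 5, 7, 124]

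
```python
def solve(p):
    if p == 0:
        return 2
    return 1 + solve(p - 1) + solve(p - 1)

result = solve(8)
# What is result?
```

solve(p) = 1 + 2·solve(p-1), solve(0)=2. Closed form: (2+1)·2^8 - 1 = 767.

Answer: 767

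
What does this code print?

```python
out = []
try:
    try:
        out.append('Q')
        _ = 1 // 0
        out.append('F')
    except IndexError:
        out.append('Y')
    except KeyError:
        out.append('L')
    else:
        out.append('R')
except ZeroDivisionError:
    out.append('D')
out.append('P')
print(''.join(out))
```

Execution trace: 'Q' (try body) → 'D' (outer except ZeroDivisionError) → 'P' (after the try/except). Output: QDP

Answer: QDP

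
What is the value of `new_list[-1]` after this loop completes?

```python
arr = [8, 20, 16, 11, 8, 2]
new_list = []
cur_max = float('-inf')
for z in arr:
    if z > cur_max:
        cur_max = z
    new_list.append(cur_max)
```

Running max ends at 20
`new_list` takes the values: [] → [8] → [8, 20] → [8, 20, 20] → [8, 20, 20, 20] → [8, 20, 20, 20, 20] → [8, 20, 20, 20, 20, 20]
So `new_list[-1]` = 20

Answer: 20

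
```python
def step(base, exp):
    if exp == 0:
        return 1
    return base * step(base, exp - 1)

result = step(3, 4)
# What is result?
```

step(3, 4) = 3 * 3 * 3 * 3 = 81

Answer: 81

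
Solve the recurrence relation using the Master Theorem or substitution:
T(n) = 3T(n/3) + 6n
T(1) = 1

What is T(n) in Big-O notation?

By Master Theorem: a=3, b=3, f(n)=6n. Since log_3(3) = 1 and f(n) = Θ(n^1), Case 2 applies. T(n) = O(n log n).

Answer: O(n log n)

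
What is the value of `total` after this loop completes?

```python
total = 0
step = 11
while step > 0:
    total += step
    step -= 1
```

Sum 11 down to 1
`total` takes the values: 0 → 11 → 21 → 30 → 38 → 45 → 51 → 56 → 60 → 63 → 65 → 66

Answer: 66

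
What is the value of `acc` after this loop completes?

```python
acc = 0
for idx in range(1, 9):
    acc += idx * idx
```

Sum of squares 1² to 8² = 204
`acc` takes the values: 0 → 1 → 5 → 14 → 30 → 55 → 91 → 140 → 204

Answer: 204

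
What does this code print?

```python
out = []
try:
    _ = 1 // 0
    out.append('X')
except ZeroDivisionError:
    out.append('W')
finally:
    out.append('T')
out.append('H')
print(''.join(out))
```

Execution trace: 'W' (except ZeroDivisionError) → 'T' (finally) → 'H' (after the try/except). Output: WTH

Answer: WTH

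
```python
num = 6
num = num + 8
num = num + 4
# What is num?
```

Trace:
`num = 6` → num = 6
`num = num + 8` → num = 14
`num = num + 4` → num = 18
So num = 18

Answer: 18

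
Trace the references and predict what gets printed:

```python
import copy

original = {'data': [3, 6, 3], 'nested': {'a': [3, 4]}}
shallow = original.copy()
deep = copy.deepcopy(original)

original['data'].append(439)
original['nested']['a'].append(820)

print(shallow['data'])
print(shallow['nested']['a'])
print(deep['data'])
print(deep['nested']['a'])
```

Key concept: comparing shallow vs deep copy.
Step by step:
`original = {'data': [3, 6, 3], 'nested': {'a': [3, 4]}}` → original = {'data': [3, 6, 3], 'nested': {'a': [3, 4]}}
`shallow = original.copy()` → shallow = {'data': [3, 6, 3], 'nested': {'a': [3, 4]}}
`deep = copy.deepcopy(original)` → deep = {'data': [3, 6, 3], 'nested': {'a': [3, 4]}}
`original['data'].append(439)` → original = {'data': [3, 6, 3, 439], 'nested': {'a': [3, 4]}}; shallow = {'data': [3, 6, 3, 439], 'nested': {'a': [3, 4]}}
`original['nested']['a'].append(820)` → original = {'data': [3, 6, 3, 439], 'nested': {'a': [3, 4, 820]}}; shallow = {'data': [3, 6, 3, 439], 'nested': {'a': [3, 4, 820]}}
`print(shallow['data'])` → prints [3, 6, 3, 439]
`print(shallow['nested']['a'])` → prints [3, 4, 820]
`print(deep['data'])` → prints [3, 6, 3]
`print(deep['nested']['a'])` → prints [3, 4]

Answer:
[3, 6, 3, 439]
[3, 4, 820]
[3, 6, 3]
[3, 4]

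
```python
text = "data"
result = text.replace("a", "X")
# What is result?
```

Trace:
`text = "data"` → text = 'data'
`result = text.replace("a", "X")` → result = 'dXtX'
So result = 'dXtX'

Answer: 'dXtX'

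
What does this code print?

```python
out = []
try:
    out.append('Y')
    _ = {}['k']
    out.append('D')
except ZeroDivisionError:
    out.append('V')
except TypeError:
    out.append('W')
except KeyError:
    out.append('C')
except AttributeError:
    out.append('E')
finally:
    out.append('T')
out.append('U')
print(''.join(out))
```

Execution trace: 'Y' (try body) → 'C' (except KeyError) → 'T' (finally) → 'U' (after the try/except). Output: YCTU

Answer: YCTU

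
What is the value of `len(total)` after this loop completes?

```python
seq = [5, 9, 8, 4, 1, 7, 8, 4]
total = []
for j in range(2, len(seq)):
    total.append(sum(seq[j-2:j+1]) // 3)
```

Number of 3-element averages
`total` takes the values: [] → [7] → [7, 7] → [7, 7, 4] → [7, 7, 4, 4] → [7, 7, 4, 4, 5] → [7, 7, 4, 4, 5, 6]
So `len(total)` = 6

Answer: 6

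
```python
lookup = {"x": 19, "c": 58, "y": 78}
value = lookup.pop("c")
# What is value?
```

Trace:
`lookup = {"x": 19, "c": 58, "y": 78}` → lookup = {'x': 19, 'c': 58, 'y': 78}
`value = lookup.pop("c")` → lookup = {'x': 19, 'y': 78}; value = 58
So value = 58

Answer: 58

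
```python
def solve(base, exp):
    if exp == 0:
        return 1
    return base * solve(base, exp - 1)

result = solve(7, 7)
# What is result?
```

solve(7, 7) = 7 * 7 * 7 * 7 * 7 * 7 * 7 = 823543

Answer: 823543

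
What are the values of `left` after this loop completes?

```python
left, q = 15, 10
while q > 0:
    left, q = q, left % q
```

GCD of 15 and 10
`left` takes the values: 15 → 10 → 5

Answer: 5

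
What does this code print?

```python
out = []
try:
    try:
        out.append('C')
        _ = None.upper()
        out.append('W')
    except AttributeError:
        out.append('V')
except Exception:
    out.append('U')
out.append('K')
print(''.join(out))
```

Execution trace: 'C' (inner try body) → 'V' (inner except AttributeError) → 'K' (after the try/except). Output: CVK

Answer: CVK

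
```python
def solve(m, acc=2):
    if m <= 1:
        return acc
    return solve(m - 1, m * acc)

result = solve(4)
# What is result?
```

Accumulator trace (n, acc): (4, 2) -> (3, 8) -> (2, 24) -> (1, 48) -> return 48

Answer: 48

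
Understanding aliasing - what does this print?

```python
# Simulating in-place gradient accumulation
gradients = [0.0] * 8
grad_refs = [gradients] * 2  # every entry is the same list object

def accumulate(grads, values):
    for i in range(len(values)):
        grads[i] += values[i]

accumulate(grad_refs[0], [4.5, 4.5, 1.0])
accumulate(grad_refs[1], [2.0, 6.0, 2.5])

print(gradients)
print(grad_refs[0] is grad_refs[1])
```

Key concept: gradient accumulation aliasing.
Step by step:
`gradients = [0.0] * 8` → gradients = [0.0, 0.0, 0.0, 0.0, 0.0, 0.0, 0.0, 0.0]
`grad_refs = [gradients] * 2` → grad_refs = [[0.0, 0.0, 0.0, 0.0, 0.0, 0.0, 0.0, 0.0], [0.0, 0.0, 0.0, 0.0, 0.0, 0.0, 0.0, 0.0]]
`accumulate(grad_refs[0], [4.5, 4.5, 1.0])` → gradients = [4.5, 4.5, 1.0, 0.0, 0.0, 0.0, 0.0, 0.0]; grad_refs = [[4.5, 4.5, 1.0, 0.0, 0.0, 0.0, 0.0, 0.0], [4.5, 4.5, 1.0, 0.0, 0.0, 0.0, 0.0, 0.0]]
`accumulate(grad_refs[1], [2.0, 6.0, 2.5])` → gradients = [6.5, 10.5, 3.5, 0.0, 0.0, 0.0, 0.0, 0.0]; grad_refs = [[6.5, 10.5, 3.5, 0.0, 0.0, 0.0, 0.0, 0.0], [6.5, 10.5, 3.5, 0.0, 0.0, 0.0, 0.0, 0.0]]
`print(gradients)` → prints [6.5, 10.5, 3.5, 0.0, 0.0, 0.0, 0.0, 0.0]
`print(grad_refs[0] is grad_refs[1])` → prints True

Answer:
[6.5, 10.5, 3.5, 0.0, 0.0, 0.0, 0.0, 0.0]
True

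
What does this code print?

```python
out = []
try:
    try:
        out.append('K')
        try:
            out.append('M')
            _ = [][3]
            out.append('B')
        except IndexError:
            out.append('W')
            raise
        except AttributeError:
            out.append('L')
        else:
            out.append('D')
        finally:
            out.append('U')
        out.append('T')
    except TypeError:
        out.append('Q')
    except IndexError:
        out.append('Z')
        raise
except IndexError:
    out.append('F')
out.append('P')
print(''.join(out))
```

Execution trace: 'K' (try body) → 'M' (inner try body) → 'W' (inner except IndexError) → 'U' (inner finally) → 'Z' (except IndexError) → 'F' (outer except IndexError) → 'P' (after the try/except). Output: KMWUZFP

Answer: KMWUZFP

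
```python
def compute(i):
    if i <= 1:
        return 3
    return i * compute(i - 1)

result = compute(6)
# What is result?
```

compute(6) = 6 * 5 * 4 * 3 * 2 * 3 = 2160

Answer: 2160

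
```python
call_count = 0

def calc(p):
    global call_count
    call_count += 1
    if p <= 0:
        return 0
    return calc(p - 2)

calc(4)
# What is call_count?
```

Linear recursion stepping by 2: 3 calls from p=4 down to ≤0.

Answer: 3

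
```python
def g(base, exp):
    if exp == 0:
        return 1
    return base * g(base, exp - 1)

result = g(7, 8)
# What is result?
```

g(7, 8) = 7 * 7 * 7 * 7 * 7 * 7 * 7 * 7 = 5764801

Answer: 5764801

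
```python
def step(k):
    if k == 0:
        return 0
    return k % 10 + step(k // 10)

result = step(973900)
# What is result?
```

Sum of digits of 973900: 0 + 0 + 9 + 3 + 7 + 9 = 28

Answer: 28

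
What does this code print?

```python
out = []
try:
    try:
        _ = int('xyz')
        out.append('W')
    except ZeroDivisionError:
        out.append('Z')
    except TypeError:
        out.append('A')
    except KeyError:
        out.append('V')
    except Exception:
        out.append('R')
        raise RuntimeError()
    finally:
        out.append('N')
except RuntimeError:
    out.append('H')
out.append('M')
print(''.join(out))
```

Execution trace: 'R' (inner except Exception) → 'N' (inner finally) → 'H' (outer except RuntimeError) → 'M' (after the try/except). Output: RNHM

Answer: RNHM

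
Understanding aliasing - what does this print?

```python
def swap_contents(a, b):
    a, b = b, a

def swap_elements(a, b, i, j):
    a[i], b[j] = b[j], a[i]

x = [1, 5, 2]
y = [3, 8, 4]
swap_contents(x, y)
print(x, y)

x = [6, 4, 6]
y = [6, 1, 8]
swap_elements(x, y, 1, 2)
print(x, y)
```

Key concept: parameter rebinding vs mutation.
Step by step:
`x = [1, 5, 2]` → x = [1, 5, 2]
`y = [3, 8, 4]` → y = [3, 8, 4]
`swap_contents(x, y)` → no visible change to tracked variables
`print(x, y)` → prints [1, 5, 2] [3, 8, 4]
`x = [6, 4, 6]` → x = [6, 4, 6]
`y = [6, 1, 8]` → y = [6, 1, 8]
`swap_elements(x, y, 1, 2)` → x = [6, 8, 6]; y = [6, 1, 4]
`print(x, y)` → prints [6, 8, 6] [6, 1, 4]

Answer:
[1, 5, 2] [3, 8, 4]
[6, 8, 6] [6, 1, 4]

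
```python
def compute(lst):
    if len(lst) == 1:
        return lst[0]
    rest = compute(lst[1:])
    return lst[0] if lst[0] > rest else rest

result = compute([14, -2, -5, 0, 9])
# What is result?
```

Recursive max over [14, -2, -5, 0, 9] = 14

Answer: 14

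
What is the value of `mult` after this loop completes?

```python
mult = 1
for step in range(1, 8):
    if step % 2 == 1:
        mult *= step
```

Product of odd numbers 1 to 7
`mult` takes the values: 1 → 3 → 15 → 105

Answer: 105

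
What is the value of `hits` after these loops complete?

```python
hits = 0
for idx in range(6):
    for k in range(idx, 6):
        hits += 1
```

Upper triangle: 6 + 5 + ... + 1
`hits` takes the values: 0 → 1 → 2 → 3 → 4 → 5 → 6 → 7 → 8 → 9 → 10 → 11 → 12 → 13 → 14 → 15 → 16 → 17 → 18 → 19 → 20 → 21

Answer: 21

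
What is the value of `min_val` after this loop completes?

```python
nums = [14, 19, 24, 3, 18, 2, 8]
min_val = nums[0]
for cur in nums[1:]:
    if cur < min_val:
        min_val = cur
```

Minimum of [14, 19, 24, 3, 18, 2, 8]
`min_val` takes the values: 14 → 3 → 2

Answer: 2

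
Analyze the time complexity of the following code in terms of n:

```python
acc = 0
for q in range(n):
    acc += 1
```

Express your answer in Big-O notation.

Each loop level contributes: n. Multiplying the contributions gives O(n).

Answer: O(n)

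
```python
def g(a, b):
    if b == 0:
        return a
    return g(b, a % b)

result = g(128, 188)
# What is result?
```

g(128, 188) -> g(188, 128) -> g(128, 60) -> g(60, 8) -> g(8, 4) -> g(4, 0) -> 4

Answer: 4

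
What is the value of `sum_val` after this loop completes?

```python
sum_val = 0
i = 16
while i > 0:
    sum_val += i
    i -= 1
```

Sum 16 down to 1
`sum_val` takes the values: 0 → 16 → 31 → 45 → 58 → 70 → 81 → 91 → 100 → 108 → 115 → 121 → 126 → 130 → 133 → 135 → 136

Answer: 136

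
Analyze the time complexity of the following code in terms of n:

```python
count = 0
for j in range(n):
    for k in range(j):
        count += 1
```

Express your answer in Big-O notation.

Each loop level contributes: n × n. Multiplying the contributions gives O(n^2).

Answer: O(n^2)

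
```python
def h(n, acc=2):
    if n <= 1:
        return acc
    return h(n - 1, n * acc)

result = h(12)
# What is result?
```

Accumulator trace (n, acc): (12, 2) -> (11, 24) -> (10, 264) -> (9, 2640) -> (8, 23760) -> (7, 190080) -> (6, 1330560) -> (5, 7983360) -> (4, 39916800) -> (3, 159667200) -> (2, 479001600) -> (1, 958003200) -> return 958003200

Answer: 958003200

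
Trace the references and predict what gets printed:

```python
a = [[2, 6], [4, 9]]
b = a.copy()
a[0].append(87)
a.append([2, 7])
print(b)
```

Key concept: shallow copy with nested lists.
Step by step:
`a = [[2, 6], [4, 9]]` → a = [[2, 6], [4, 9]]
`b = a.copy()` → b = [[2, 6], [4, 9]]
`a[0].append(87)` → a = [[2, 6, 87], [4, 9]]; b = [[2, 6, 87], [4, 9]]
`a.append([2, 7])` → a = [[2, 6, 87], [4, 9], [2, 7]]
`print(b)` → prints [[2, 6, 87], [4, 9]]

Answer: [[2, 6, 87], [4, 9]]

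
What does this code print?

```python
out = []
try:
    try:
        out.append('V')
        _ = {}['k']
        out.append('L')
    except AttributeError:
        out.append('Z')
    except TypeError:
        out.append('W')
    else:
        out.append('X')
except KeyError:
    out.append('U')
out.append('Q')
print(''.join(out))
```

Execution trace: 'V' (try body) → 'U' (outer except KeyError) → 'Q' (after the try/except). Output: VUQ

Answer: VUQ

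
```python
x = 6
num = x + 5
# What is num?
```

Trace:
`x = 6` → x = 6
`num = x + 5` → num = 11
So num = 11

Answer: 11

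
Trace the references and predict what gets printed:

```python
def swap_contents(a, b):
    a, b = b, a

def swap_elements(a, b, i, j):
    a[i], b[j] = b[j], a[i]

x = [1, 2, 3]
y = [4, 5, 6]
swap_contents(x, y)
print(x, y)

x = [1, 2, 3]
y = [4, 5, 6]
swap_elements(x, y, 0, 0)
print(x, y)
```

Key concept: parameter rebinding vs mutation.
Step by step:
`x = [1, 2, 3]` → x = [1, 2, 3]
`y = [4, 5, 6]` → y = [4, 5, 6]
`swap_contents(x, y)` → no visible change to tracked variables
`print(x, y)` → prints [1, 2, 3] [4, 5, 6]
`x = [1, 2, 3]` → x = [1, 2, 3]
`y = [4, 5, 6]` → y = [4, 5, 6]
`swap_elements(x, y, 0, 0)` → x = [4, 2, 3]; y = [1, 5, 6]
`print(x, y)` → prints [4, 2, 3] [1, 5, 6]

Answer:
[1, 2, 3] [4, 5, 6]
[4, 2, 3] [1, 5, 6]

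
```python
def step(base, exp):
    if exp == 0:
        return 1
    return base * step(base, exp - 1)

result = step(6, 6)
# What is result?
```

step(6, 6) = 6 * 6 * 6 * 6 * 6 * 6 = 46656

Answer: 46656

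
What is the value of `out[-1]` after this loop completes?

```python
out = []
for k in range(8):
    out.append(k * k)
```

Last element of squares 0 to 7
`out` takes the values: [] → [0] → [0, 1] → [0, 1, 4] → [0, 1, 4, 9] → [0, 1, 4, 9, 16] → [0, 1, 4, 9, 16, 25] → [0, 1, 4, 9, 16, 25, 36] → [0, 1, 4, 9, 16, 25, 36, 49]
So `out[-1]` = 49

Answer: 49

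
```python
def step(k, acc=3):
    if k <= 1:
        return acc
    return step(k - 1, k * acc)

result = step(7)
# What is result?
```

Accumulator trace (n, acc): (7, 3) -> (6, 21) -> (5, 126) -> (4, 630) -> (3, 2520) -> (2, 7560) -> (1, 15120) -> return 15120

Answer: 15120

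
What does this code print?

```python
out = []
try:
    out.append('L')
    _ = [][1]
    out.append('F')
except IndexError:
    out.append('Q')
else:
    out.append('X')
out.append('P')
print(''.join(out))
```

Execution trace: 'L' (try body) → 'Q' (except IndexError) → 'P' (after the try/except). Output: LQP

Answer: LQP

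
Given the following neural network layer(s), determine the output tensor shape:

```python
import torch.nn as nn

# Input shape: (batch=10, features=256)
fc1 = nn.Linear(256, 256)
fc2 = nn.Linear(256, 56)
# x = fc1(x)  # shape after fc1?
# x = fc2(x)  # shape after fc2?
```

Input: (10, 256) -> after fc1: (10, 256) -> Output: (10, 56)

Answer: (10, 56)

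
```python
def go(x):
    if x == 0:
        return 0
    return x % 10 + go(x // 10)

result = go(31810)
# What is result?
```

Sum of digits of 31810: 0 + 1 + 8 + 1 + 3 = 13

Answer: 13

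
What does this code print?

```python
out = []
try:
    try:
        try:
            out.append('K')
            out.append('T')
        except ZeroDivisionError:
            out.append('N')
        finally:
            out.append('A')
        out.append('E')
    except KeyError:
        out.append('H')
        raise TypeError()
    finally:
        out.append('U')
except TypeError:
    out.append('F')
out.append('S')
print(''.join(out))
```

Execution trace: 'K' (inner try body) → 'T' (inner try body, no exception) → 'A' (inner finally) → 'E' (try body, no exception) → 'U' (finally) → 'S' (after the try/except). Output: KTAEUS

Answer: KTAEUS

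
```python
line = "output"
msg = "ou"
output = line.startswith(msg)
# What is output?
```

Trace:
`line = "output"` → line = 'output'
`msg = "ou"` → msg = 'ou'
`output = line.startswith(msg)` → output = True
So output = True

Answer: True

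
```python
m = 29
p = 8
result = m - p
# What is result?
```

Trace:
`m = 29` → m = 29
`p = 8` → p = 8
`result = m - p` → result = 21
So result = 21

Answer: 21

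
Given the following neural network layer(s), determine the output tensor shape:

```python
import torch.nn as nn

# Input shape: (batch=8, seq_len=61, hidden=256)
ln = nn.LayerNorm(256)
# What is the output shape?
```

Input: (8, 61, 256) -> Output: (8, 61, 256)

Answer: (8, 61, 256)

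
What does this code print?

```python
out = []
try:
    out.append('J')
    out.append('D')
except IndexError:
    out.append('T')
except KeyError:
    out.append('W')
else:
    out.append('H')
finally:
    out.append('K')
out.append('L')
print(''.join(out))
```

Execution trace: 'J' (try body) → 'D' (try body, no exception) → 'H' (else) → 'K' (finally) → 'L' (after the try/except). Output: JDHKL

Answer: JDHKL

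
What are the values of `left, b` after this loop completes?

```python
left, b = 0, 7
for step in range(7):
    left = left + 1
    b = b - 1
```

left goes 0→7, b goes 7→0
`left, b` takes the values: (0, 7) → (1, 7) → (1, 6) → (2, 6) → (2, 5) → (3, 5) → (3, 4) → (4, 4) → (4, 3) → (5, 3) → (5, 2) → (6, 2) → (6, 1) → (7, 1) → (7, 0)

Answer: 7, 0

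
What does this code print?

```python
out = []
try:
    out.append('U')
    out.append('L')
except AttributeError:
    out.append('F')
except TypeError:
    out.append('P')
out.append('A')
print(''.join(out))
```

Execution trace: 'U' (try body) → 'L' (try body, no exception) → 'A' (after the try/except). Output: ULA

Answer: ULA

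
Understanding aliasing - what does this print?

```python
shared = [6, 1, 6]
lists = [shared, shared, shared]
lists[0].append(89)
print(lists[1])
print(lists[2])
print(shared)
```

Key concept: list of same reference.
Step by step:
`shared = [6, 1, 6]` → shared = [6, 1, 6]
`lists = [shared, shared, shared]` → lists = [[6, 1, 6], [6, 1, 6], [6, 1, 6]]
`lists[0].append(89)` → shared = [6, 1, 6, 89]; lists = [[6, 1, 6, 89], [6, 1, 6, 89], [6, 1, 6, 89]]
`print(lists[1])` → prints [6, 1, 6, 89]
`print(lists[2])` → prints [6, 1, 6, 89]
`print(shared)` → prints [6, 1, 6, 89]

Answer:
[6, 1, 6, 89]
[6, 1, 6, 89]
[6, 1, 6, 89]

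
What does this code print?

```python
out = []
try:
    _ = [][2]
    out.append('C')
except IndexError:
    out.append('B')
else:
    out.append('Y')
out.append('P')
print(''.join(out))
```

Execution trace: 'B' (except IndexError) → 'P' (after the try/except). Output: BP

Answer: BP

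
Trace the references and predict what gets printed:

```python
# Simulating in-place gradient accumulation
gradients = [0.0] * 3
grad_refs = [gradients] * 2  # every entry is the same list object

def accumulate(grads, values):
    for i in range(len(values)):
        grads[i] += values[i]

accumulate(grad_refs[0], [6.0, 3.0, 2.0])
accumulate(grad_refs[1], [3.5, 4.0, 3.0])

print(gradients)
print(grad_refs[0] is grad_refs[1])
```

Key concept: gradient accumulation aliasing.
Step by step:
`gradients = [0.0] * 3` → gradients = [0.0, 0.0, 0.0]
`grad_refs = [gradients] * 2` → grad_refs = [[0.0, 0.0, 0.0], [0.0, 0.0, 0.0]]
`accumulate(grad_refs[0], [6.0, 3.0, 2.0])` → gradients = [6.0, 3.0, 2.0]; grad_refs = [[6.0, 3.0, 2.0], [6.0, 3.0, 2.0]]
`accumulate(grad_refs[1], [3.5, 4.0, 3.0])` → gradients = [9.5, 7.0, 5.0]; grad_refs = [[9.5, 7.0, 5.0], [9.5, 7.0, 5.0]]
`print(gradients)` → prints [9.5, 7.0, 5.0]
`print(grad_refs[0] is grad_refs[1])` → prints True

Answer:
[9.5, 7.0, 5.0]
True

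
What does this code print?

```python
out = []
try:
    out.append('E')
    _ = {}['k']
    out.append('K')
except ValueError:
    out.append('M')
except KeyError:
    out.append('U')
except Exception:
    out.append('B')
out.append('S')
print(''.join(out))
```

Execution trace: 'E' (try body) → 'U' (except KeyError) → 'S' (after the try/except). Output: EUS

Answer: EUS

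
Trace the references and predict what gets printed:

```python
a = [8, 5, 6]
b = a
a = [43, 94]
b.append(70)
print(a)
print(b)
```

Key concept: rebinding vs mutation: a is rebound to a new list, b still points at the original.
Step by step:
`a = [8, 5, 6]` → a = [8, 5, 6]
`b = a` → b = [8, 5, 6] (same object as a)
`a = [43, 94]` → a = [43, 94]
`b.append(70)` → b = [8, 5, 6, 70]
`print(a)` → prints [43, 94]
`print(b)` → prints [8, 5, 6, 70]

Answer:
[43, 94]
[8, 5, 6, 70]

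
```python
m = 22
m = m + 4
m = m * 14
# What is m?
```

Trace:
`m = 22` → m = 22
`m = m + 4` → m = 26
`m = m * 14` → m = 364
So m = 364

Answer: 364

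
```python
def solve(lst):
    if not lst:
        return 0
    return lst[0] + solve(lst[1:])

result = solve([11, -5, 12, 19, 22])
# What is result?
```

11 + (-5) + 12 + 19 + 22 + 0 = 59

Answer: 59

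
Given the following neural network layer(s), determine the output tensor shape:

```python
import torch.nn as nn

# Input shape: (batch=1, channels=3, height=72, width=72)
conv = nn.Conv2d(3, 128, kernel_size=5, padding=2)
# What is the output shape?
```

Input: (1, 3, 72, 72) -> Output: (1, 128, 72, 72)

Answer: (1, 128, 72, 72)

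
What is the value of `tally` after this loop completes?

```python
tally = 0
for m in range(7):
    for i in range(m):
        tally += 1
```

Triangle number: 0+1+2+...+6
`tally` takes the values: 0 → 1 → 2 → 3 → 4 → 5 → 6 → 7 → 8 → 9 → 10 → 11 → 12 → 13 → 14 → 15 → 16 → 17 → 18 → 19 → 20 → 21

Answer: 21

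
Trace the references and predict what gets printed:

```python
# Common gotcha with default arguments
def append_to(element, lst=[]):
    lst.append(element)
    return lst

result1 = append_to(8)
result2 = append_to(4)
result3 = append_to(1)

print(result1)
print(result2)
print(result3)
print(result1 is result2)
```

Key concept: mutable default argument gotcha.
Step by step:
`result1 = append_to(8)` → result1 = [8]
`result2 = append_to(4)` → result1 = [8, 4] (same object as result2); result2 = [8, 4] (same object as result1)
`result3 = append_to(1)` → result1 = [8, 4, 1] (same object as result2, result3); result2 = [8, 4, 1] (same object as result1, result3); result3 = [8, 4, 1] (same object as result1, result2)
`print(result1)` → prints [8, 4, 1]
`print(result2)` → prints [8, 4, 1]
`print(result3)` → prints [8, 4, 1]
`print(result1 is result2)` → prints True

Answer:
[8, 4, 1]
[8, 4, 1]
[8, 4, 1]
True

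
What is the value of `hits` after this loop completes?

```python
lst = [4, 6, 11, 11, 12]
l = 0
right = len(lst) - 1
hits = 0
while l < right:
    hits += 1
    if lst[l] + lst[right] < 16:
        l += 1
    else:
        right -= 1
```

Steps to find pair summing to 16
`hits` takes the values: 0 → 1 → 2 → 3 → 4

Answer: 4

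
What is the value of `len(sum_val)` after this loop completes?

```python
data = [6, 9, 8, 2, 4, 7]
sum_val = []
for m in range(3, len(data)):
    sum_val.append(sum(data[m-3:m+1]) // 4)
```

Number of 4-element averages
`sum_val` takes the values: [] → [6] → [6, 5] → [6, 5, 5]
So `len(sum_val)` = 3

Answer: 3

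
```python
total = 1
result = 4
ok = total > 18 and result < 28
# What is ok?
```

Trace:
`total = 1` → total = 1
`result = 4` → result = 4
`ok = total > 18 and result < 28` → ok = False
So ok = False

Answer: False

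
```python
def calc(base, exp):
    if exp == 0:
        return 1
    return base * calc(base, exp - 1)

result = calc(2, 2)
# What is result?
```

calc(2, 2) = 2 * 2 = 4

Answer: 4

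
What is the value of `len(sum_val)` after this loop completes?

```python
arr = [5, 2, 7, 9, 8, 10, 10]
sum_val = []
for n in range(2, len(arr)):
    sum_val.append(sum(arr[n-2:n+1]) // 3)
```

Number of 3-element averages
`sum_val` takes the values: [] → [4] → [4, 6] → [4, 6, 8] → [4, 6, 8, 9] → [4, 6, 8, 9, 9]
So `len(sum_val)` = 5

Answer: 5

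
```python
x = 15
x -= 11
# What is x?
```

Trace:
`x = 15` → x = 15
`x -= 11` → x = 4
So x = 4

Answer: 4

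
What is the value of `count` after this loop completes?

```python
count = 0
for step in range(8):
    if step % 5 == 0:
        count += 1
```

Count numbers divisible by 5 in range(8)
`count` takes the values: 0 → 1 → 2

Answer: 2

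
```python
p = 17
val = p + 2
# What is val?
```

Trace:
`p = 17` → p = 17
`val = p + 2` → val = 19
So val = 19

Answer: 19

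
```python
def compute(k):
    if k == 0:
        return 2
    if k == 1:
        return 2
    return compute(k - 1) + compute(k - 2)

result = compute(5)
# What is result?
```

Build up from base cases: compute(0)=2, compute(1)=2, compute(2)=4, compute(3)=6, compute(4)=10, compute(5)=16

Answer: 16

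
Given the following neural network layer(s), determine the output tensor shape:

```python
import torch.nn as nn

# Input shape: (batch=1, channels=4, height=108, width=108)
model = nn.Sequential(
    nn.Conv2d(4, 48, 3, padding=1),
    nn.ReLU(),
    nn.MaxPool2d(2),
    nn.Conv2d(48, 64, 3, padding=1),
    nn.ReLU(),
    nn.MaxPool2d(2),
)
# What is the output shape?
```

Input: (1, 4, 108, 108) -> after first Conv2d: (1, 48, 108, 108) -> after first MaxPool2d: (1, 48, 54, 54) -> after second Conv2d: (1, 64, 54, 54) -> Output: (1, 64, 27, 27)

Answer: (1, 64, 27, 27)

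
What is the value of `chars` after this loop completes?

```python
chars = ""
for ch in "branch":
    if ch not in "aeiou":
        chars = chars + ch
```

Remove vowels from 'branch'
`chars` takes the values: "" → "b" → "br" → "brn" → "brnc" → "brnch"

Answer: "brnch"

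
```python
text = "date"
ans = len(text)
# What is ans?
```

Trace:
`text = "date"` → text = 'date'
`ans = len(text)` → ans = 4
So ans = 4

Answer: 4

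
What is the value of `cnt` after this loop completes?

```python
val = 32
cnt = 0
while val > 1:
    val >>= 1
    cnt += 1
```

Count right shifts until 1
`cnt` takes the values: 0 → 1 → 2 → 3 → 4 → 5

Answer: 5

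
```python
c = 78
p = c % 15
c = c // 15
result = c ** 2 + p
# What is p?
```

Trace:
`c = 78` → c = 78
`p = c % 15` → p = 3
`c = c // 15` → c = 5
`result = c ** 2 + p` → result = 28
So p = 3

Answer: 3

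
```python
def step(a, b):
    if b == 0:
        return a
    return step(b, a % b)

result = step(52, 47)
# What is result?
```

step(52, 47) -> step(47, 5) -> step(5, 2) -> step(2, 1) -> step(1, 0) -> 1

Answer: 1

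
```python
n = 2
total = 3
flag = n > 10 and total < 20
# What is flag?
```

Trace:
`n = 2` → n = 2
`total = 3` → total = 3
`flag = n > 10 and total < 20` → flag = False
So flag = False

Answer: False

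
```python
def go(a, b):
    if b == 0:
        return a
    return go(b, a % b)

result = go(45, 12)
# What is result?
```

go(45, 12) -> go(12, 9) -> go(9, 3) -> go(3, 0) -> 3

Answer: 3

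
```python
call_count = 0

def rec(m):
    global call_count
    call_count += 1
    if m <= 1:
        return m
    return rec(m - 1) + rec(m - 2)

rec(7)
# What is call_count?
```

Calls(m) = 1 + Calls(m-1) + Calls(m-2); Calls(0)=Calls(1)=1. For m=7 this gives 41.

Answer: 41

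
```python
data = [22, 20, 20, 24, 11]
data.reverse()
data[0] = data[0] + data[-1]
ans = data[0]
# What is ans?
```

Trace:
`data = [22, 20, 20, 24, 11]` → data = [22, 20, 20, 24, 11]
`data.reverse()` → data = [11, 24, 20, 20, 22]
`data[0] = data[0] + data[-1]` → data = [33, 24, 20, 20, 22]
`ans = data[0]` → ans = 33
So ans = 33

Answer: 33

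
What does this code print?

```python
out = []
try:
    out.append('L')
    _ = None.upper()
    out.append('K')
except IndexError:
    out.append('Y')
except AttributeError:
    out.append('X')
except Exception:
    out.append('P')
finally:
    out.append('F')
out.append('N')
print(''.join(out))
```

Execution trace: 'L' (try body) → 'X' (except AttributeError) → 'F' (finally) → 'N' (after the try/except). Output: LXFN

Answer: LXFN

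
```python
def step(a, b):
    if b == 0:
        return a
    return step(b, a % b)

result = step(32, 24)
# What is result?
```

step(32, 24) -> step(24, 8) -> step(8, 0) -> 8

Answer: 8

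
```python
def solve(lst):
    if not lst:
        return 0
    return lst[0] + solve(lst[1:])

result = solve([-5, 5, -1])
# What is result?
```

(-5) + 5 + (-1) + 0 = -1

Answer: -1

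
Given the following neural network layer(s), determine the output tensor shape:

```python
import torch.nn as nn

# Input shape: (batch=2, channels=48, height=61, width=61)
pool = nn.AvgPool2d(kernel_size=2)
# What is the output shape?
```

Input: (2, 48, 61, 61) -> Output: (2, 48, 30, 30)

Answer: (2, 48, 30, 30)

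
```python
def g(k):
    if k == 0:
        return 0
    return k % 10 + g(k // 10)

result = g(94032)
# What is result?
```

Sum of digits of 94032: 2 + 3 + 0 + 4 + 9 = 18

Answer: 18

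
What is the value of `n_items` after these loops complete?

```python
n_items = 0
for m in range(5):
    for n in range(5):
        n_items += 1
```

5 * 5 = 25
`n_items` takes the values: 0 → 1 → 2 → 3 → 4 → 5 → 6 → 7 → 8 → 9 → 10 → 11 → 12 → 13 → 14 → 15 → 16 → 17 → 18 → 19 → 20 → 21 → 22 → 23 → 24 → 25

Answer: 25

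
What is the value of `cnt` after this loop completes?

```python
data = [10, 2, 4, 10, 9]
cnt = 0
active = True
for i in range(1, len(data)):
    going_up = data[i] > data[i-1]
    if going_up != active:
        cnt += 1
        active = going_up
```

Count direction changes in [10, 2, 4, 10, 9]
`cnt` takes the values: 0 → 1 → 2 → 3

Answer: 3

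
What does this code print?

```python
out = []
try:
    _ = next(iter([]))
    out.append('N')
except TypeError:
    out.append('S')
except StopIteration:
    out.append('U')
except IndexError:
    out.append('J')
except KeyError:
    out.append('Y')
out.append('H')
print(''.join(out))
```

Execution trace: 'U' (except StopIteration) → 'H' (after the try/except). Output: UH

Answer: UH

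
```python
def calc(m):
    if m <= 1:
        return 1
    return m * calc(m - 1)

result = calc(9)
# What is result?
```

calc(9) = 9 * 8 * 7 * 6 * 5 * 4 * 3 * 2 * 1 = 362880

Answer: 362880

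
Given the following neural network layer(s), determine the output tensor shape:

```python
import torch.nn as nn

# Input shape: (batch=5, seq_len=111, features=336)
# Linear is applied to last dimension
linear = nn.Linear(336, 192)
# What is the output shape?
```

Input: (5, 111, 336) -> Output: (5, 111, 192)

Answer: (5, 111, 192)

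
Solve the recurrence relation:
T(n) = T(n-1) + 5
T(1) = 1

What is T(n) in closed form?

Unrolling: T(n) = T(1) + 5·(n-1) = 1 + 5(n-1) = 5n - 4.

Answer: T(n) = 5n - 4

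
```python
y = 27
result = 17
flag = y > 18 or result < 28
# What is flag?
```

Trace:
`y = 27` → y = 27
`result = 17` → result = 17
`flag = y > 18 or result < 28` → flag = True
So flag = True

Answer: True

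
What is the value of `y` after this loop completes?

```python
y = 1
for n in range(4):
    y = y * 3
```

Multiply by 3, 4 times: 1 * 3^4 = 81
`y` takes the values: 1 → 3 → 9 → 27 → 81

Answer: 81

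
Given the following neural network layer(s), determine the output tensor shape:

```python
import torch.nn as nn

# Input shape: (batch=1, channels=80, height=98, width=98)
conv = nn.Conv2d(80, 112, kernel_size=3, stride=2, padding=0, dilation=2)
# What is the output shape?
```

Input: (1, 80, 98, 98) -> Output: (1, 112, 47, 47)

Answer: (1, 112, 47, 47)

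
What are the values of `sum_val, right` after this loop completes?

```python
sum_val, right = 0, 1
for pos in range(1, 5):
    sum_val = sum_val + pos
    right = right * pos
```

Sum and factorial of 1 to 4
`sum_val, right` takes the values: (0, 1) → (1, 1) → (3, 1) → (3, 2) → (6, 2) → (6, 6) → (10, 6) → (10, 24)

Answer: 10, 24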